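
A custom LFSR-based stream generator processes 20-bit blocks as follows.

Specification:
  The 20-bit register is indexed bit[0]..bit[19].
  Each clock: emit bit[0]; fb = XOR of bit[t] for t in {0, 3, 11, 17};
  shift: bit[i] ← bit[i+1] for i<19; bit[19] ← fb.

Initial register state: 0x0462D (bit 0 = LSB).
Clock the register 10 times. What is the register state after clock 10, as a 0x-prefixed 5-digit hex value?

reg_0 = 0x0462D
clock 1: out=1, reg = 0x02316
clock 2: out=0, reg = 0x0118B
clock 3: out=1, reg = 0x008C5
clock 4: out=1, reg = 0x00462
clock 5: out=0, reg = 0x00231
clock 6: out=1, reg = 0x80118
clock 7: out=0, reg = 0xC008C
clock 8: out=0, reg = 0xE0046
clock 9: out=0, reg = 0xF0023
clock 10: out=1, reg = 0x78011

0x78011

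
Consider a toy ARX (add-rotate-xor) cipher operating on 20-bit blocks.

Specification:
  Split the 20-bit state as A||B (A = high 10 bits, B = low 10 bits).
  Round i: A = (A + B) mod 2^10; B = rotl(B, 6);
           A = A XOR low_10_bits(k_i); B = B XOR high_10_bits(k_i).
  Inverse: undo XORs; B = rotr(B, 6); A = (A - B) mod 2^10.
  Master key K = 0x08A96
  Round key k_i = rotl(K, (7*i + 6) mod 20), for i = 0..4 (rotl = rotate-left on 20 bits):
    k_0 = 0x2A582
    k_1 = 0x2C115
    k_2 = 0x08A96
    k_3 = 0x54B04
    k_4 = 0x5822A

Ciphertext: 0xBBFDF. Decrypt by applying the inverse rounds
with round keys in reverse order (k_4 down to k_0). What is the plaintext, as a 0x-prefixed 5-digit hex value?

s_0 = ciphertext = 0xBBFDF
s_1 = InvRound(s_0, k_4) = 0x32FFA
s_2 = InvRound(s_1, k_3) = 0x5168A
s_3 = InvRound(s_2, k_2) = 0x5268A
s_4 = InvRound(s_3, k_1) = 0x2D3A8
s_5 = InvRound(s_4, k_0) = 0x4681C

0x4681C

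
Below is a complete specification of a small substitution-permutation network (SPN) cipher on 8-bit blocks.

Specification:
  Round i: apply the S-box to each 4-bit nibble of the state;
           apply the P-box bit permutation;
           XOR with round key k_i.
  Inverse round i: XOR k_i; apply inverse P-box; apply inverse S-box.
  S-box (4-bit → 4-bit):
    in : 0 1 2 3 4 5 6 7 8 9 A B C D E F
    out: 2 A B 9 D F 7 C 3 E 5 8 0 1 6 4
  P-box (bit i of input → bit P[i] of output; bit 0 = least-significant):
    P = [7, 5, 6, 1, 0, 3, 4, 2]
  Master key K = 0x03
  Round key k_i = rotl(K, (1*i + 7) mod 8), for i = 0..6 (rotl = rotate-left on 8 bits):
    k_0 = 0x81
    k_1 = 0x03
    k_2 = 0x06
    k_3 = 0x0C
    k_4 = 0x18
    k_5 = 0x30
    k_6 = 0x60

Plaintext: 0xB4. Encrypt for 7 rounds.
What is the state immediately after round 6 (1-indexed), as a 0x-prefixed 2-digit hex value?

0x07

s_0 = plaintext = 0xB4
s_1 = Round(s_0, k_0) = 0x47
s_2 = Round(s_1, k_1) = 0x54
s_3 = Round(s_2, k_2) = 0xD9
s_4 = Round(s_3, k_3) = 0x6F
s_5 = Round(s_4, k_4) = 0x41
s_6 = Round(s_5, k_5) = 0x07
s_7 = Round(s_6, k_6) = 0x2A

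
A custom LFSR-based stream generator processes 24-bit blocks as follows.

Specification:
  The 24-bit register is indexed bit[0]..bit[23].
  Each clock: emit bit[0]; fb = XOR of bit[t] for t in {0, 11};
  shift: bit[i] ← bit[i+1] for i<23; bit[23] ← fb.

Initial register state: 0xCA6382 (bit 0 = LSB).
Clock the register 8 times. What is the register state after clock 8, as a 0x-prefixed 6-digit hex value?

0xCECA63

reg_0 = 0xCA6382
clock 1: out=0, reg = 0x6531C1
clock 2: out=1, reg = 0xB298E0
clock 3: out=0, reg = 0xD94C70
clock 4: out=0, reg = 0xECA638
clock 5: out=0, reg = 0x76531C
clock 6: out=0, reg = 0x3B298E
clock 7: out=0, reg = 0x9D94C7
clock 8: out=1, reg = 0xCECA63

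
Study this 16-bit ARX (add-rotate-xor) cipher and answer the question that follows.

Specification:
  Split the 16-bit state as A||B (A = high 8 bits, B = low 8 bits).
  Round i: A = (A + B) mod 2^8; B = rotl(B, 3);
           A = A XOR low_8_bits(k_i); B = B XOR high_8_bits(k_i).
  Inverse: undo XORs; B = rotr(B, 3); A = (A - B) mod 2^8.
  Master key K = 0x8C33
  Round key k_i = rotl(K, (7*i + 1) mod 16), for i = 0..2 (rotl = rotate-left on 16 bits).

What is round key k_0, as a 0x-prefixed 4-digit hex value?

K = 0x8C33
k_0 = rotl(K, (7*0+1) mod 16) = rotl(K, 1) = 0x1867

0x1867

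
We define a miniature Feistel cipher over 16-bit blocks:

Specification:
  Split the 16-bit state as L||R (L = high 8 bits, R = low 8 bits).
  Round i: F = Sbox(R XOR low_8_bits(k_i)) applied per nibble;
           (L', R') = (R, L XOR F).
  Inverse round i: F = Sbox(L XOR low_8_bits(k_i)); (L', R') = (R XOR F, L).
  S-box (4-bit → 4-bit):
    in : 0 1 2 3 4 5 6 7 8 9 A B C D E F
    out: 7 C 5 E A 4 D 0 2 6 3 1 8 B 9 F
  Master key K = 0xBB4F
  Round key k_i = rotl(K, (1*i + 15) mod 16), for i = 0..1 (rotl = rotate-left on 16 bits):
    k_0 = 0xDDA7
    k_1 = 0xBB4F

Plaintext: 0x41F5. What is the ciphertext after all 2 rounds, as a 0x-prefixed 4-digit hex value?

s_0 = plaintext = 0x41F5
s_1 = Round(s_0, k_0) = 0xF504
s_2 = Round(s_1, k_1) = 0x0454

0x0454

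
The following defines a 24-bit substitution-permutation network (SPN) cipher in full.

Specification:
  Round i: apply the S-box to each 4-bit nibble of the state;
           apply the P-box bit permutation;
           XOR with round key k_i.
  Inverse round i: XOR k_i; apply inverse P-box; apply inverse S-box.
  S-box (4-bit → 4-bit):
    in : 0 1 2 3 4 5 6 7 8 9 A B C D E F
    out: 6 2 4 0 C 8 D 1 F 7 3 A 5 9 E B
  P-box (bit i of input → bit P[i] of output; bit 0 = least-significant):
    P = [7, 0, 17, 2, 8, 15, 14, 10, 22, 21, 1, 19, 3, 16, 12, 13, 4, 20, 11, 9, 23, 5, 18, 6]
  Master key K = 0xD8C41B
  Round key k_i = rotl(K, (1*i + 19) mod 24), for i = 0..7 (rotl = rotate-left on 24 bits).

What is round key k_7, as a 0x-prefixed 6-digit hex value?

0x63106F

K = 0xD8C41B
k_0 = rotl(K, (1*0+19) mod 24) = rotl(K, 19) = 0xDEC620
k_1 = rotl(K, (1*1+19) mod 24) = rotl(K, 20) = 0xBD8C41
k_2 = rotl(K, (1*2+19) mod 24) = rotl(K, 21) = 0x7B1883
k_3 = rotl(K, (1*3+19) mod 24) = rotl(K, 22) = 0xF63106
k_4 = rotl(K, (1*4+19) mod 24) = rotl(K, 23) = 0xEC620D
k_5 = rotl(K, (1*5+19) mod 24) = rotl(K, 0) = 0xD8C41B
k_6 = rotl(K, (1*6+19) mod 24) = rotl(K, 1) = 0xB18837
k_7 = rotl(K, (1*7+19) mod 24) = rotl(K, 2) = 0x63106F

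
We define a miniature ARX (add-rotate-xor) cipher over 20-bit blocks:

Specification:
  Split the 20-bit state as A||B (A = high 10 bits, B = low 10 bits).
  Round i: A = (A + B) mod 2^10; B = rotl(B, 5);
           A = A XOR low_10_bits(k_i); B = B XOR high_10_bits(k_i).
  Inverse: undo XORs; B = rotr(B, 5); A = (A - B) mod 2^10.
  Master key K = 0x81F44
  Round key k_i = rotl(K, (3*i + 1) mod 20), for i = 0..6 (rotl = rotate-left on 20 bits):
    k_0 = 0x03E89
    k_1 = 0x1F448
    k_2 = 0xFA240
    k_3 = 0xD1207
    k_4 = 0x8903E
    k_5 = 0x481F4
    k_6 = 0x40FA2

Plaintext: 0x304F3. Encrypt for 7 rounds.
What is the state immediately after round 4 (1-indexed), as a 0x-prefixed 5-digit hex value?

0x4E735

s_0 = plaintext = 0x304F3
s_1 = Round(s_0, k_0) = 0xCF668
s_2 = Round(s_1, k_1) = 0x7B56E
s_3 = Round(s_2, k_2) = 0x46E23
s_4 = Round(s_3, k_3) = 0x4E735
s_5 = Round(s_4, k_4) = 0x1409D
s_6 = Round(s_5, k_5) = 0x46684
s_7 = Round(s_6, k_6) = 0x0FD97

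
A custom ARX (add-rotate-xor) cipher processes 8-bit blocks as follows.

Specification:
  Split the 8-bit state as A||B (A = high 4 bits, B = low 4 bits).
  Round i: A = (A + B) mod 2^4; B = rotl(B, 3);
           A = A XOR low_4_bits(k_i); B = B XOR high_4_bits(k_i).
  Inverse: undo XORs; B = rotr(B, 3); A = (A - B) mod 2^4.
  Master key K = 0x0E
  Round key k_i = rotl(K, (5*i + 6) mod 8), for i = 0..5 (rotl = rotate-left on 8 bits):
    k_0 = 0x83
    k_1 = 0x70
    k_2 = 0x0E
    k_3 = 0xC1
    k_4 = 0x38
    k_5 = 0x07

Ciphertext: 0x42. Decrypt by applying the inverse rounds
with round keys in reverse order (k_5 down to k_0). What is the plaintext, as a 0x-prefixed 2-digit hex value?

s_0 = ciphertext = 0x42
s_1 = InvRound(s_0, k_5) = 0xF4
s_2 = InvRound(s_1, k_4) = 0x9E
s_3 = InvRound(s_2, k_3) = 0x44
s_4 = InvRound(s_3, k_2) = 0x28
s_5 = InvRound(s_4, k_1) = 0x3F
s_6 = InvRound(s_5, k_0) = 0x2E

0x2E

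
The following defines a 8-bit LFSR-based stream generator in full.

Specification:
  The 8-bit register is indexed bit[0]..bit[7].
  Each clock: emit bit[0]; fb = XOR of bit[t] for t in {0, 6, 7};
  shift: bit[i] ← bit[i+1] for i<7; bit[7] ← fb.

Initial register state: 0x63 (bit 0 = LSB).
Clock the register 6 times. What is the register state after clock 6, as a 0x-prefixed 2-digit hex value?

0x59

reg_0 = 0x63
clock 1: out=1, reg = 0x31
clock 2: out=1, reg = 0x98
clock 3: out=0, reg = 0xCC
clock 4: out=0, reg = 0x66
clock 5: out=0, reg = 0xB3
clock 6: out=1, reg = 0x59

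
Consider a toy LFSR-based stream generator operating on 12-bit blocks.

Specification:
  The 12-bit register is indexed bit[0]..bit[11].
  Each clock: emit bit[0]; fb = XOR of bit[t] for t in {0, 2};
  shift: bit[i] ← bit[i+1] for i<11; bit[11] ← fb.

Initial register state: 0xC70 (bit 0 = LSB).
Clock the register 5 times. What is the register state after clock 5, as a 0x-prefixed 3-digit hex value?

reg_0 = 0xC70
clock 1: out=0, reg = 0x638
clock 2: out=0, reg = 0x31C
clock 3: out=0, reg = 0x98E
clock 4: out=0, reg = 0xCC7
clock 5: out=1, reg = 0x663

0x663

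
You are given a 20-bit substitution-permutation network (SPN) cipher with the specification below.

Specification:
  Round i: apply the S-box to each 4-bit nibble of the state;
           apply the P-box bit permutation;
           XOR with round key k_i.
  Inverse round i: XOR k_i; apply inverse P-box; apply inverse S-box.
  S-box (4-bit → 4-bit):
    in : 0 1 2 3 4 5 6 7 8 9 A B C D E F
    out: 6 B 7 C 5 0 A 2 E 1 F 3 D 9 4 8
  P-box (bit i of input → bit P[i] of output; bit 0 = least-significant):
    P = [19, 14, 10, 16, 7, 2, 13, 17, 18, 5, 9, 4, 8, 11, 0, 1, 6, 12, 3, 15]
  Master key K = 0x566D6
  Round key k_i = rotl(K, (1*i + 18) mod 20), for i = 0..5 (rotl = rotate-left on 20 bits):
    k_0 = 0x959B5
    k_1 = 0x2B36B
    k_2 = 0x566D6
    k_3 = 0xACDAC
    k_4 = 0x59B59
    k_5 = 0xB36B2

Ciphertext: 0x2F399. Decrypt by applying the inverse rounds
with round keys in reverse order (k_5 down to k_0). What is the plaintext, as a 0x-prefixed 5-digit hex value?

0xD9390

s_0 = ciphertext = 0x2F399
s_1 = InvRound(s_0, k_5) = 0x3C75A
s_2 = InvRound(s_1, k_4) = 0x789F0
s_3 = InvRound(s_2, k_3) = 0x45D7A
s_4 = InvRound(s_3, k_2) = 0x0B02F
s_5 = InvRound(s_4, k_1) = 0x99E65
s_6 = InvRound(s_5, k_0) = 0xD9390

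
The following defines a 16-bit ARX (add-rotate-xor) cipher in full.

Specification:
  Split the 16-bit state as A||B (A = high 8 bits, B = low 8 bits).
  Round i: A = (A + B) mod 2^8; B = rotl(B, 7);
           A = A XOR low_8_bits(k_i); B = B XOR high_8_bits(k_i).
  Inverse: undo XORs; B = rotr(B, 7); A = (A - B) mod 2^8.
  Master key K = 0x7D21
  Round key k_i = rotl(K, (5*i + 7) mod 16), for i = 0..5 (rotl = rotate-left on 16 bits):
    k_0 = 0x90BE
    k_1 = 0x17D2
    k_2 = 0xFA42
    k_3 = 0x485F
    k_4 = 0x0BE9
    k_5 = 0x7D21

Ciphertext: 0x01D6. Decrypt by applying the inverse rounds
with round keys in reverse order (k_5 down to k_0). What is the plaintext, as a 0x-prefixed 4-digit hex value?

0xCFA5

s_0 = ciphertext = 0x01D6
s_1 = InvRound(s_0, k_5) = 0xC957
s_2 = InvRound(s_1, k_4) = 0x68B8
s_3 = InvRound(s_2, k_3) = 0x56E1
s_4 = InvRound(s_3, k_2) = 0xDE36
s_5 = InvRound(s_4, k_1) = 0xCA42
s_6 = InvRound(s_5, k_0) = 0xCFA5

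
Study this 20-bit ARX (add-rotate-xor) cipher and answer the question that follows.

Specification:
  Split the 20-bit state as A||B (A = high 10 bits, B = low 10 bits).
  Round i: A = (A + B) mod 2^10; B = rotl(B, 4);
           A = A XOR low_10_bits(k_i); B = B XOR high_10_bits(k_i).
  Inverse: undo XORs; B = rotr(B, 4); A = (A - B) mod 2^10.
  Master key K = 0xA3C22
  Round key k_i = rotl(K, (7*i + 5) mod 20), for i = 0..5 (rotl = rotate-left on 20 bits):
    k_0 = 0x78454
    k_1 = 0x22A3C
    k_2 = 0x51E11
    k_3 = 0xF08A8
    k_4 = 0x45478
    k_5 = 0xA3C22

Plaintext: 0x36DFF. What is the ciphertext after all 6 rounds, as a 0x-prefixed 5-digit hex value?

0x438A8

s_0 = plaintext = 0x36DFF
s_1 = Round(s_0, k_0) = 0xA3A16
s_2 = Round(s_1, k_1) = 0xA61E2
s_3 = Round(s_2, k_2) = 0x9AF60
s_4 = Round(s_3, k_3) = 0x58DCF
s_5 = Round(s_4, k_4) = 0xD29E2
s_6 = Round(s_5, k_5) = 0x438A8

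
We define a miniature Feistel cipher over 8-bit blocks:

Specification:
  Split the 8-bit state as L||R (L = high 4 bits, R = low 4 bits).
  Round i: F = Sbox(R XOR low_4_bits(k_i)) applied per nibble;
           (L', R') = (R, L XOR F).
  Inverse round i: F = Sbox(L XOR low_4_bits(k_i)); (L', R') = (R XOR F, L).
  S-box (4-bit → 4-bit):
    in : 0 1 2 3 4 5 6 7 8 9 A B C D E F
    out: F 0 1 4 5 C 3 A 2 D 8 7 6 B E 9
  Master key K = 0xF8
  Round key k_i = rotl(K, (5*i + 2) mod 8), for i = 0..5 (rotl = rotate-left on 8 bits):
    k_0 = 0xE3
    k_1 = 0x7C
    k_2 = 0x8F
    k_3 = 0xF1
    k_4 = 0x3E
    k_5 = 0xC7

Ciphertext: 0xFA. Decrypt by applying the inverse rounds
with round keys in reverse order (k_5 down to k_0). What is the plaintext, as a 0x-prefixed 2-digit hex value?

s_0 = ciphertext = 0xFA
s_1 = InvRound(s_0, k_5) = 0x8F
s_2 = InvRound(s_1, k_4) = 0xC8
s_3 = InvRound(s_2, k_3) = 0x3C
s_4 = InvRound(s_3, k_2) = 0xA3
s_5 = InvRound(s_4, k_1) = 0x0A
s_6 = InvRound(s_5, k_0) = 0xE0

0xE0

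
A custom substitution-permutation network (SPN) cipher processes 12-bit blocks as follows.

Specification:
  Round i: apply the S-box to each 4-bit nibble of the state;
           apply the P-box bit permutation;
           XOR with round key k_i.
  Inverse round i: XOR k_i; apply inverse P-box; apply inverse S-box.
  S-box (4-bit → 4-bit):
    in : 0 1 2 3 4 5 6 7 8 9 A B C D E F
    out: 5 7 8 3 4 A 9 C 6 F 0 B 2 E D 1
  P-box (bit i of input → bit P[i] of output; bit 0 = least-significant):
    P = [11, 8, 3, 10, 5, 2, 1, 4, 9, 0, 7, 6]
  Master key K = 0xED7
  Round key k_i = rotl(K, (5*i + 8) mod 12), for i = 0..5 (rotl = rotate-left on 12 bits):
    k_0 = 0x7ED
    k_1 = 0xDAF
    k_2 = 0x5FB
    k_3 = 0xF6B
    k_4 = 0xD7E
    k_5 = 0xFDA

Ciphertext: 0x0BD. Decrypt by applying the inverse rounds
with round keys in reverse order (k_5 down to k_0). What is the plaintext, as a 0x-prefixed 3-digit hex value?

s_0 = ciphertext = 0x0BD
s_1 = InvRound(s_0, k_5) = 0xB1B
s_2 = InvRound(s_1, k_4) = 0xB32
s_3 = InvRound(s_2, k_3) = 0x527
s_4 = InvRound(s_3, k_2) = 0x754
s_5 = InvRound(s_4, k_1) = 0x9E0
s_6 = InvRound(s_5, k_0) = 0x3CE

0x3CE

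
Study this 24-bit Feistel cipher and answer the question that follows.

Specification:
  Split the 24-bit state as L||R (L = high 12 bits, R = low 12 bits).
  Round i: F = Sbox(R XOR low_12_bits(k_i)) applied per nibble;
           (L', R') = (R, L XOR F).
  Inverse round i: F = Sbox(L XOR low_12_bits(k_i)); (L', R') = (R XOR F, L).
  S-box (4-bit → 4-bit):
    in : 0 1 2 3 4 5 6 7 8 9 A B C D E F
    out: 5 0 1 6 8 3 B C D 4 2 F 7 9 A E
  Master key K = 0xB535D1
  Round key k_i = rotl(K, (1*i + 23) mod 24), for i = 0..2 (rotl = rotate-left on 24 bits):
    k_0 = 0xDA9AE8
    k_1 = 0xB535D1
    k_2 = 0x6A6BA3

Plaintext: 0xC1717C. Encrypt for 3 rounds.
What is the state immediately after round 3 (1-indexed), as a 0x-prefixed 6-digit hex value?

0xAA630C

s_0 = plaintext = 0xC1717C
s_1 = Round(s_0, k_0) = 0x17C35F
s_2 = Round(s_1, k_1) = 0x35FAA6
s_3 = Round(s_2, k_2) = 0xAA630C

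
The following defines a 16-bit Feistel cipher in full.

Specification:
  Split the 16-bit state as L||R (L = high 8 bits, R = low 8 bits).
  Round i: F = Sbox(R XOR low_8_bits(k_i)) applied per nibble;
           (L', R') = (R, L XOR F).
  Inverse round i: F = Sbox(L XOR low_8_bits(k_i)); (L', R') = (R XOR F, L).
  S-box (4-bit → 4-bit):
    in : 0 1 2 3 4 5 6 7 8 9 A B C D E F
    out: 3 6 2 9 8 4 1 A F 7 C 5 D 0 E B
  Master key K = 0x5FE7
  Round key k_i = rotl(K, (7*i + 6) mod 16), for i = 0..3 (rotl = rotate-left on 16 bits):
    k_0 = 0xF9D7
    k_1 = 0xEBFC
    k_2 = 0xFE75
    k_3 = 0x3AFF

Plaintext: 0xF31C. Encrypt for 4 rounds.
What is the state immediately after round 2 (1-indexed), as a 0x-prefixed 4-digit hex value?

0x2610

s_0 = plaintext = 0xF31C
s_1 = Round(s_0, k_0) = 0x1C26
s_2 = Round(s_1, k_1) = 0x2610
s_3 = Round(s_2, k_2) = 0x1032
s_4 = Round(s_3, k_3) = 0x32C0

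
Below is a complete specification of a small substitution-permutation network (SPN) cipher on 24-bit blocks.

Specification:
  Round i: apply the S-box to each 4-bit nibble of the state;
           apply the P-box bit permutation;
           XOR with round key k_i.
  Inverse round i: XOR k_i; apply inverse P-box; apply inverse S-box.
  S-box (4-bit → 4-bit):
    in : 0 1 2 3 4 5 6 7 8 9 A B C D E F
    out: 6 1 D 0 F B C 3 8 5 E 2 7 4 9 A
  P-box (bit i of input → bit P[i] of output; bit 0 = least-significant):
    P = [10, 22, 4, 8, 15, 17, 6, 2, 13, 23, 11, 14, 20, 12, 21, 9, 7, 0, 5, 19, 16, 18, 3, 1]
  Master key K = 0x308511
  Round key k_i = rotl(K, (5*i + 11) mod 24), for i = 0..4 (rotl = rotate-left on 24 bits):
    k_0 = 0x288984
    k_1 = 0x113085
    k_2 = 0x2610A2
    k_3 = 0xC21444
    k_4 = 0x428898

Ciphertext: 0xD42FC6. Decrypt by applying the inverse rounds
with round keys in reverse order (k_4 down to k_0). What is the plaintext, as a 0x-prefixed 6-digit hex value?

0x84ABC6

s_0 = ciphertext = 0xD42FC6
s_1 = InvRound(s_0, k_4) = 0xA3E742
s_2 = InvRound(s_1, k_3) = 0xE3AEEF
s_3 = InvRound(s_2, k_2) = 0xCBFC27
s_4 = InvRound(s_3, k_1) = 0x821A77
s_5 = InvRound(s_4, k_0) = 0x84ABC6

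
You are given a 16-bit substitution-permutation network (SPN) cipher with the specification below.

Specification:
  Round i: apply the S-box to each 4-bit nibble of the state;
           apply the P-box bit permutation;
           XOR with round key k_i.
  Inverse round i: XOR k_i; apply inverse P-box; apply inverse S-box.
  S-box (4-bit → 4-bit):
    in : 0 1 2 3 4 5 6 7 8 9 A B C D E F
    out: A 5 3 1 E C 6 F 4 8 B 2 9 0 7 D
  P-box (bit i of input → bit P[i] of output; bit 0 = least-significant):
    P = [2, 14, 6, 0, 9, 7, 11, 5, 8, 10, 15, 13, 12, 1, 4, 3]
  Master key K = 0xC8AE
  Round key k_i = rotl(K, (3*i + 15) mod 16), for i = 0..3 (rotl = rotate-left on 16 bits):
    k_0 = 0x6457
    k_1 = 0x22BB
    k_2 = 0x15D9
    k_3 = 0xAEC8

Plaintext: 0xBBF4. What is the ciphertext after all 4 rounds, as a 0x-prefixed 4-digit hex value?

0x0D2E

s_0 = plaintext = 0xBBF4
s_1 = Round(s_0, k_0) = 0x2A34
s_2 = Round(s_1, k_1) = 0x55F8
s_3 = Round(s_2, k_2) = 0xBFA1
s_4 = Round(s_3, k_3) = 0x0D2E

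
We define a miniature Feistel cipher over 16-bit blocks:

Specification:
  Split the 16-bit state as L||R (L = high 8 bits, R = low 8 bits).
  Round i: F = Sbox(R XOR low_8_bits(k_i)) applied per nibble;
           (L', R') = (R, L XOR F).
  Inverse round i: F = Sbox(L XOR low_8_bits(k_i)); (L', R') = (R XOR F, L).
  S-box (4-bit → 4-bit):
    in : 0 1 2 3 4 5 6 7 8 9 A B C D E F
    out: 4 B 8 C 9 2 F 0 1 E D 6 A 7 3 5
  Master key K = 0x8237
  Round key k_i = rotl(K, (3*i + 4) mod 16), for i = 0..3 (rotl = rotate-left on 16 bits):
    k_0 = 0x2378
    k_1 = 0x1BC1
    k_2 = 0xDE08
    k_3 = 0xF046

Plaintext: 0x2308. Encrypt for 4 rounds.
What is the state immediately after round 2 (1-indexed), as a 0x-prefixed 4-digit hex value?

0x2737

s_0 = plaintext = 0x2308
s_1 = Round(s_0, k_0) = 0x0827
s_2 = Round(s_1, k_1) = 0x2737
s_3 = Round(s_2, k_2) = 0x37E2
s_4 = Round(s_3, k_3) = 0xE2EE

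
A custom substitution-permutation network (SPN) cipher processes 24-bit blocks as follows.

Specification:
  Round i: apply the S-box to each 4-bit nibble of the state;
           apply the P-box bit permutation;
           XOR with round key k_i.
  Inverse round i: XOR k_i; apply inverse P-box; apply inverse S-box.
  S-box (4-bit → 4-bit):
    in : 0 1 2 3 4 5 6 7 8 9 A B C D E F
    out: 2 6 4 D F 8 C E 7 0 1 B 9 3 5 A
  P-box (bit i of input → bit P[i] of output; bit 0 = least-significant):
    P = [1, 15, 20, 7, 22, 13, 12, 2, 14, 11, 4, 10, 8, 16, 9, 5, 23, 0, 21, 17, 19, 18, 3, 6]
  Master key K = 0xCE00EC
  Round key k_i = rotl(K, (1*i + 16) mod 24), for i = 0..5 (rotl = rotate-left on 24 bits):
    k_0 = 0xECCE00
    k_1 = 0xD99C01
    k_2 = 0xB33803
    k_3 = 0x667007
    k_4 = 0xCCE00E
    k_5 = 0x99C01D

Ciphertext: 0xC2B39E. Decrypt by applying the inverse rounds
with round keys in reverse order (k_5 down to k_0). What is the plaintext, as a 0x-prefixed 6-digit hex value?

0x834F0C

s_0 = ciphertext = 0xC2B39E
s_1 = InvRound(s_0, k_5) = 0xAF8A83
s_2 = InvRound(s_1, k_4) = 0x271DB5
s_3 = InvRound(s_2, k_3) = 0x99B4DC
s_4 = InvRound(s_3, k_2) = 0x37975B
s_5 = InvRound(s_4, k_1) = 0x43E1AA
s_6 = InvRound(s_5, k_0) = 0x834F0C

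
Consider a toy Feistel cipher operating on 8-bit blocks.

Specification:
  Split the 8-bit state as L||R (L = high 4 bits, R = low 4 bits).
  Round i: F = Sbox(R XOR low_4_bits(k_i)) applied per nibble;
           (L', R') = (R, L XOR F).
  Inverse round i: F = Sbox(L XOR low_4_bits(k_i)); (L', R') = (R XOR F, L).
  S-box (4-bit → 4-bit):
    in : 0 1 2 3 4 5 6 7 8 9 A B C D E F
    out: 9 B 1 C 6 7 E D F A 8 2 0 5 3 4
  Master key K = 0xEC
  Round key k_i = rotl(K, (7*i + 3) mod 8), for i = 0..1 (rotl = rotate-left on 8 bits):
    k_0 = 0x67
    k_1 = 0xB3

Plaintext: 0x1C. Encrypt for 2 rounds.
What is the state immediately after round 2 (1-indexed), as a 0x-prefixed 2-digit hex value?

0x35

s_0 = plaintext = 0x1C
s_1 = Round(s_0, k_0) = 0xC3
s_2 = Round(s_1, k_1) = 0x35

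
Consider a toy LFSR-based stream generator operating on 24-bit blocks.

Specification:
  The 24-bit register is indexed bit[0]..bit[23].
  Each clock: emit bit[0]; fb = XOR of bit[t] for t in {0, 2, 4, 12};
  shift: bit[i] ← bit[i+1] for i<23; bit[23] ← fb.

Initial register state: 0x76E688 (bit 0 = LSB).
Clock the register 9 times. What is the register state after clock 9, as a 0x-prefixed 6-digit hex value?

0x163B73

reg_0 = 0x76E688
clock 1: out=0, reg = 0x3B7344
clock 2: out=0, reg = 0x1DB9A2
clock 3: out=0, reg = 0x8EDCD1
clock 4: out=1, reg = 0xC76E68
clock 5: out=0, reg = 0x63B734
clock 6: out=0, reg = 0xB1DB9A
clock 7: out=0, reg = 0x58EDCD
clock 8: out=1, reg = 0x2C76E6
clock 9: out=0, reg = 0x163B73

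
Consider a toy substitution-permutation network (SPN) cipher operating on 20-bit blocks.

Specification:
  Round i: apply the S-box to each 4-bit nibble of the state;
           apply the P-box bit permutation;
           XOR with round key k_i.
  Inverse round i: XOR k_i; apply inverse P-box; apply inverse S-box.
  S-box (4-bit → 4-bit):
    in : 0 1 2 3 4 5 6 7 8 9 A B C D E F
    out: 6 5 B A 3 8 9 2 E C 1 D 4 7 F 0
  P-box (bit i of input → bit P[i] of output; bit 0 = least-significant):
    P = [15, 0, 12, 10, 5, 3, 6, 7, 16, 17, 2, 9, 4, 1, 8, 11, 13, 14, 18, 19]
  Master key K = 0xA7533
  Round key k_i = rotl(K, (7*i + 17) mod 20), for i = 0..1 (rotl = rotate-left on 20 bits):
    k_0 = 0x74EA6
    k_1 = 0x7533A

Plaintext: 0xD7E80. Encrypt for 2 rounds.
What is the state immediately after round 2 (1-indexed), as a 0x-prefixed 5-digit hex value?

0x30F9C

s_0 = plaintext = 0xD7E80
s_1 = Round(s_0, k_0) = 0x03C69
s_2 = Round(s_1, k_1) = 0x30F9C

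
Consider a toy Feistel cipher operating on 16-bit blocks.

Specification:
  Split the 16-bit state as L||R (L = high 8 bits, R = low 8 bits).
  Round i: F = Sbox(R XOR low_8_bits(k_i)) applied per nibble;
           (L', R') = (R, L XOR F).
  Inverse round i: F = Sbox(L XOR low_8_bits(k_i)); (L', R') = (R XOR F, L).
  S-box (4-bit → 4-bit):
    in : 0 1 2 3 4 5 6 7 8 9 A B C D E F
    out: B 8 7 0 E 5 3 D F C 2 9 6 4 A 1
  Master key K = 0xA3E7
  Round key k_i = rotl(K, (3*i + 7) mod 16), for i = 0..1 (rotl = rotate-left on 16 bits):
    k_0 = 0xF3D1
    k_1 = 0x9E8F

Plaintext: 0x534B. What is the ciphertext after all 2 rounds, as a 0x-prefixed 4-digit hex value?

s_0 = plaintext = 0x534B
s_1 = Round(s_0, k_0) = 0x4B91
s_2 = Round(s_1, k_1) = 0x91C1

0x91C1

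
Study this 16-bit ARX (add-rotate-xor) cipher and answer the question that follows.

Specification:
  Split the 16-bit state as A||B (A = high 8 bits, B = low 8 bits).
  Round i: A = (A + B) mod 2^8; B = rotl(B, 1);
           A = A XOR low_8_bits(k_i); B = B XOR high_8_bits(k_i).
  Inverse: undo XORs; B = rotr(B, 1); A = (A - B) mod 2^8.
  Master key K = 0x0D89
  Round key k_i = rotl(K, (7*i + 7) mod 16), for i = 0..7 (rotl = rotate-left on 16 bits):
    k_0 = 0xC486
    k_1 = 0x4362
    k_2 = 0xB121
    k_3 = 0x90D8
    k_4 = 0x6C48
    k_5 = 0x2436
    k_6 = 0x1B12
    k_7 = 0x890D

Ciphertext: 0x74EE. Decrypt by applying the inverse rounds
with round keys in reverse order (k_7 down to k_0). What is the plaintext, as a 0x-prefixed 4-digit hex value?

0x3F2F

s_0 = ciphertext = 0x74EE
s_1 = InvRound(s_0, k_7) = 0xC6B3
s_2 = InvRound(s_1, k_6) = 0x8054
s_3 = InvRound(s_2, k_5) = 0x7E38
s_4 = InvRound(s_3, k_4) = 0x0C2A
s_5 = InvRound(s_4, k_3) = 0x775D
s_6 = InvRound(s_5, k_2) = 0xE076
s_7 = InvRound(s_6, k_1) = 0xE89A
s_8 = InvRound(s_7, k_0) = 0x3F2F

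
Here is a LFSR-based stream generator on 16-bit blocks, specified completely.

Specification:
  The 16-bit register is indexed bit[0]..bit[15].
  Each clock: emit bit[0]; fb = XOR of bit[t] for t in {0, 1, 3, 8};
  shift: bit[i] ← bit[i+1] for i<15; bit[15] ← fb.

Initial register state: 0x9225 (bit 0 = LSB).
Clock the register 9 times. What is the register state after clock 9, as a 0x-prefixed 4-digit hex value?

0x70C9

reg_0 = 0x9225
clock 1: out=1, reg = 0xC912
clock 2: out=0, reg = 0x6489
clock 3: out=1, reg = 0x3244
clock 4: out=0, reg = 0x1922
clock 5: out=0, reg = 0x0C91
clock 6: out=1, reg = 0x8648
clock 7: out=0, reg = 0xC324
clock 8: out=0, reg = 0xE192
clock 9: out=0, reg = 0x70C9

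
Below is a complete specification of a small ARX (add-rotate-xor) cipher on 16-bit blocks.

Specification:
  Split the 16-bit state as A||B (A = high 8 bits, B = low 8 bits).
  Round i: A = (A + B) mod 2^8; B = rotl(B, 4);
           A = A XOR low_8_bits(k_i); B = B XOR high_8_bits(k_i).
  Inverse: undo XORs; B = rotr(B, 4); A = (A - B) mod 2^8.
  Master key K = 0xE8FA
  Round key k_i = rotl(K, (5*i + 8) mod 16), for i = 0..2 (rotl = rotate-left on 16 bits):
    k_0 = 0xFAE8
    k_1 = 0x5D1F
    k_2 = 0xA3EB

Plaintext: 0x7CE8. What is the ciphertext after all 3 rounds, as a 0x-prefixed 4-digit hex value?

0xD202

s_0 = plaintext = 0x7CE8
s_1 = Round(s_0, k_0) = 0x8C74
s_2 = Round(s_1, k_1) = 0x1F1A
s_3 = Round(s_2, k_2) = 0xD202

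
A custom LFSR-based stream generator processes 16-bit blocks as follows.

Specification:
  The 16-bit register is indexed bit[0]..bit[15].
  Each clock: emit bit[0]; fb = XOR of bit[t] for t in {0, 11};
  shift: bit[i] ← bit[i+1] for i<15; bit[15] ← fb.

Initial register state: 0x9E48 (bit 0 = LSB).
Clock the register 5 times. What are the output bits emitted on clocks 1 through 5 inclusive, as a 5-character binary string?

00010

reg_0 = 0x9E48
clock 1: out=0, reg = 0xCF24
clock 2: out=0, reg = 0xE792
clock 3: out=0, reg = 0x73C9
clock 4: out=1, reg = 0xB9E4
clock 5: out=0, reg = 0xDCF2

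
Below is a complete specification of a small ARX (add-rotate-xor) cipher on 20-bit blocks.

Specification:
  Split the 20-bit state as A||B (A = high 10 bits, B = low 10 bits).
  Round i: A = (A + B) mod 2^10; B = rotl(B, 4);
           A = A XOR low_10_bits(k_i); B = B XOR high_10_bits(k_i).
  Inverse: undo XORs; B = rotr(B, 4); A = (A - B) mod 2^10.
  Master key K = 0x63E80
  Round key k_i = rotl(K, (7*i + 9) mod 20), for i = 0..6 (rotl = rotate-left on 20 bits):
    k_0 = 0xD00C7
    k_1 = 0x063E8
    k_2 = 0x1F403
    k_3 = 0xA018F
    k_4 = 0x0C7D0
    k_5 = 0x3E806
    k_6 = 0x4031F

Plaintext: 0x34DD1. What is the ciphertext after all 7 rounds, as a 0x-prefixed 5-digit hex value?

s_0 = plaintext = 0x34DD1
s_1 = Round(s_0, k_0) = 0x98E57
s_2 = Round(s_1, k_1) = 0xD4961
s_3 = Round(s_2, k_2) = 0x2C268
s_4 = Round(s_3, k_3) = 0xA5C09
s_5 = Round(s_4, k_4) = 0x5C0A1
s_6 = Round(s_5, k_5) = 0x85EE8
s_7 = Round(s_6, k_6) = 0xF838B

0xF838B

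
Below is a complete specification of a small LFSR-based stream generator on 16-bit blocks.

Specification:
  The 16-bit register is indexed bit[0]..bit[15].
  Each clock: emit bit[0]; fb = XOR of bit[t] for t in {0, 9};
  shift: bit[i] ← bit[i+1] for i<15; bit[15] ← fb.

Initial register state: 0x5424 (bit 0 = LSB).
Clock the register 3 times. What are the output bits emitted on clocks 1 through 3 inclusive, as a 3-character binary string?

reg_0 = 0x5424
clock 1: out=0, reg = 0x2A12
clock 2: out=0, reg = 0x9509
clock 3: out=1, reg = 0xCA84

001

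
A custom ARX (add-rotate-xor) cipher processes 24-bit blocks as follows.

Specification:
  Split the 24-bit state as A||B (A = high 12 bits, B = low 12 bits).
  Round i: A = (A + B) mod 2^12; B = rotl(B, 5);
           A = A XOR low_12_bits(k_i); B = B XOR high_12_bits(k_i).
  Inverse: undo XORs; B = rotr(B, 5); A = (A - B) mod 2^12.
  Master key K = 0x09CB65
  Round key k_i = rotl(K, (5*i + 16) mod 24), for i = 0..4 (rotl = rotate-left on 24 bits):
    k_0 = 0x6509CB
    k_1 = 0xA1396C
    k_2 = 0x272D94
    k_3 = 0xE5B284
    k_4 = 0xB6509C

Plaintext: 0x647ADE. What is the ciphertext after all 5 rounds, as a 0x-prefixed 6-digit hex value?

s_0 = plaintext = 0x647ADE
s_1 = Round(s_0, k_0) = 0x8EED85
s_2 = Round(s_1, k_1) = 0xF1FAA8
s_3 = Round(s_2, k_2) = 0x453767
s_4 = Round(s_3, k_3) = 0x93E2B5
s_5 = Round(s_4, k_4) = 0xB6FDC0

0xB6FDC0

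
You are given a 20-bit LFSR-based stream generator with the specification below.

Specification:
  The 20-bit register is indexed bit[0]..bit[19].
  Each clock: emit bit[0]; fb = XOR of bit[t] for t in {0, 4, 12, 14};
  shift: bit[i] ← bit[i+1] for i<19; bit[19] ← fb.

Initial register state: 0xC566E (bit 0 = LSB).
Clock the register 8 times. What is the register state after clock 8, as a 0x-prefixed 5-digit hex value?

reg_0 = 0xC566E
clock 1: out=0, reg = 0x62B37
clock 2: out=1, reg = 0x3159B
clock 3: out=1, reg = 0x98ACD
clock 4: out=1, reg = 0xCC566
clock 5: out=0, reg = 0xE62B3
clock 6: out=1, reg = 0xF3159
clock 7: out=1, reg = 0xF98AC
clock 8: out=0, reg = 0xFCC56

0xFCC56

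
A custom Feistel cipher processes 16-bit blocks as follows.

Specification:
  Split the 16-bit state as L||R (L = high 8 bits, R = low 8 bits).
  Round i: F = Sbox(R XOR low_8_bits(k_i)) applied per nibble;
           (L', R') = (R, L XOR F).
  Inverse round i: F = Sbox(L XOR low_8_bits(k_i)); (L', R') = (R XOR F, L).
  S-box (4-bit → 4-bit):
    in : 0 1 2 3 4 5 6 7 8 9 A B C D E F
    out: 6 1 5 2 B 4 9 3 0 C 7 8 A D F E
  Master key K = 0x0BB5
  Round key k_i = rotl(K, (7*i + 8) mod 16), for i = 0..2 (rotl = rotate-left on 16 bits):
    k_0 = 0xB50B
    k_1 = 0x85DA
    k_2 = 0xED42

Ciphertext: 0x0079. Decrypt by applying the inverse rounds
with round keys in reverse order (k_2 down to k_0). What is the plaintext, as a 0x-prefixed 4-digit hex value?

0xD919

s_0 = ciphertext = 0x0079
s_1 = InvRound(s_0, k_2) = 0xCC00
s_2 = InvRound(s_1, k_1) = 0x19CC
s_3 = InvRound(s_2, k_0) = 0xD919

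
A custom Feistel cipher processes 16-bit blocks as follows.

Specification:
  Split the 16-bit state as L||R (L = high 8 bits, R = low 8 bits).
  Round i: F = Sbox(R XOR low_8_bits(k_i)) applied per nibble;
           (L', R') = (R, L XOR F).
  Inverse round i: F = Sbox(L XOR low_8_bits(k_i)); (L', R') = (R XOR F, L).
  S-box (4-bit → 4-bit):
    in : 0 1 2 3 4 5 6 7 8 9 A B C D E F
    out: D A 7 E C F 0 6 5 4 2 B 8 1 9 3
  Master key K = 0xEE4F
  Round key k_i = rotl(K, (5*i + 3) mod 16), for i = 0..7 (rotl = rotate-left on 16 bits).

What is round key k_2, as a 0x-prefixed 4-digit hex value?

0xFDC9

K = 0xEE4F
k_0 = rotl(K, (5*0+3) mod 16) = rotl(K, 3) = 0x727F
k_1 = rotl(K, (5*1+3) mod 16) = rotl(K, 8) = 0x4FEE
k_2 = rotl(K, (5*2+3) mod 16) = rotl(K, 13) = 0xFDC9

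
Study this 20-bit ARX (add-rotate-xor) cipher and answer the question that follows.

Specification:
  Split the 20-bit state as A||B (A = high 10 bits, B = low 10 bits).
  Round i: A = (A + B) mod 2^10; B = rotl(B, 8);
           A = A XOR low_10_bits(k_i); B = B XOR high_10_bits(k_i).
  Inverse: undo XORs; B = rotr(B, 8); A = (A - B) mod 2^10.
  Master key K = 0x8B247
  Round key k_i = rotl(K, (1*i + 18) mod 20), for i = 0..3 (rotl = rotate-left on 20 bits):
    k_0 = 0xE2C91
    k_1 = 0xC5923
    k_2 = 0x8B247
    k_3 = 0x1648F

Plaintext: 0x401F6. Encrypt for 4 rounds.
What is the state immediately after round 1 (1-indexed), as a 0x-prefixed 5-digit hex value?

0x99DF6

s_0 = plaintext = 0x401F6
s_1 = Round(s_0, k_0) = 0x99DF6
s_2 = Round(s_1, k_1) = 0x5F96B
s_3 = Round(s_2, k_2) = 0x2B976
s_4 = Round(s_3, k_3) = 0xAAE04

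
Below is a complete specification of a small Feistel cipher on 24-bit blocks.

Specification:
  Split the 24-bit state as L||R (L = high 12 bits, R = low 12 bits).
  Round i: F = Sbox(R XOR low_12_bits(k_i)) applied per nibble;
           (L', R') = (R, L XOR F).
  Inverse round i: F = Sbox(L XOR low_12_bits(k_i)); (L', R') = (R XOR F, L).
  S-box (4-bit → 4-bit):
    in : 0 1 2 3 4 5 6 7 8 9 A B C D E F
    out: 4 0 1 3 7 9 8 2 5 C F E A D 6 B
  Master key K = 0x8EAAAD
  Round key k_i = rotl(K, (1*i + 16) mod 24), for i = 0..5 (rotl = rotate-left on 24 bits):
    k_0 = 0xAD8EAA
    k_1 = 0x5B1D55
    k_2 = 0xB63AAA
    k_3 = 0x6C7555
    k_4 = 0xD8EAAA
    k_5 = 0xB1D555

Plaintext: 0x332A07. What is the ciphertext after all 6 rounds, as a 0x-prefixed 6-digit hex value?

s_0 = plaintext = 0x332A07
s_1 = Round(s_0, k_0) = 0xA074CF
s_2 = Round(s_1, k_1) = 0x4CF6C8
s_3 = Round(s_2, k_2) = 0x6C8E4E
s_4 = Round(s_3, k_3) = 0xE4E8C6
s_5 = Round(s_4, k_4) = 0x8C6FC4
s_6 = Round(s_5, k_5) = 0xFC4706

0xFC4706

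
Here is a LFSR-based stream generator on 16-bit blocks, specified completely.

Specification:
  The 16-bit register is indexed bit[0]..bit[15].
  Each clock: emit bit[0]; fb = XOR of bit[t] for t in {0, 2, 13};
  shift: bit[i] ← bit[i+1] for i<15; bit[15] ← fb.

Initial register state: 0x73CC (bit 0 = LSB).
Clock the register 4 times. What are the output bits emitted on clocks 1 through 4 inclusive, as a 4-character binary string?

0011

reg_0 = 0x73CC
clock 1: out=0, reg = 0x39E6
clock 2: out=0, reg = 0x1CF3
clock 3: out=1, reg = 0x8E79
clock 4: out=1, reg = 0xC73C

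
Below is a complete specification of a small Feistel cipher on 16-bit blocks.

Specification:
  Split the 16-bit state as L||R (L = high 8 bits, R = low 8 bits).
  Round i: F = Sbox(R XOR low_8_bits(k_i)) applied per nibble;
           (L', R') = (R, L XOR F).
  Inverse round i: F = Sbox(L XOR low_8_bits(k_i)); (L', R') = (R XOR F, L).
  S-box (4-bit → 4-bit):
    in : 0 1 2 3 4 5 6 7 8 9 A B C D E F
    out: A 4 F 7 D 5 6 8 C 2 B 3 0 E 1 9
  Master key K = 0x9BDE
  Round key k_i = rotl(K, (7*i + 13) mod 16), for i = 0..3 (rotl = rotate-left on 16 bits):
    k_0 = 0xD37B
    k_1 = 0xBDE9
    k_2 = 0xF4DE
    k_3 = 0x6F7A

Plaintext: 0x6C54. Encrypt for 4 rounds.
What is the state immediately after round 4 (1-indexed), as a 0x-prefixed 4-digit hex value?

0x3E09

s_0 = plaintext = 0x6C54
s_1 = Round(s_0, k_0) = 0x5495
s_2 = Round(s_1, k_1) = 0x95D4
s_3 = Round(s_2, k_2) = 0xD43E
s_4 = Round(s_3, k_3) = 0x3E09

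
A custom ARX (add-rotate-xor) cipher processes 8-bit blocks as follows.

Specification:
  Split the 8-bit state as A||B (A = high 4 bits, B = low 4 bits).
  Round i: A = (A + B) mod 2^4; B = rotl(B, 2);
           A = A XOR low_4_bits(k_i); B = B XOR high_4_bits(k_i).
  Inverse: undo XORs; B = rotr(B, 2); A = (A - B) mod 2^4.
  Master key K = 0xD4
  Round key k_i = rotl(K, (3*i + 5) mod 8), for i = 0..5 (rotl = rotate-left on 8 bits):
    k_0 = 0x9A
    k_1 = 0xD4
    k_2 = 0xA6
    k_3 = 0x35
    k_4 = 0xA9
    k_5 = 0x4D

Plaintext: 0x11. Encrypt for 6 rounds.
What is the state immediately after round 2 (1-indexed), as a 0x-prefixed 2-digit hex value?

0x1A

s_0 = plaintext = 0x11
s_1 = Round(s_0, k_0) = 0x8D
s_2 = Round(s_1, k_1) = 0x1A
s_3 = Round(s_2, k_2) = 0xD0
s_4 = Round(s_3, k_3) = 0x83
s_5 = Round(s_4, k_4) = 0x26
s_6 = Round(s_5, k_5) = 0x5D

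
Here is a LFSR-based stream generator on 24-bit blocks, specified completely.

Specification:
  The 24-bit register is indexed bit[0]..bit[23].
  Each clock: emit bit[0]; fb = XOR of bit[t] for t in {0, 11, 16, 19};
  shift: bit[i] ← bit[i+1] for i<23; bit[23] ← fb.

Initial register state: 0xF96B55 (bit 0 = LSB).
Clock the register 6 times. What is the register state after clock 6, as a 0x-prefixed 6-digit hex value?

0x7BE5AD

reg_0 = 0xF96B55
clock 1: out=1, reg = 0x7CB5AA
clock 2: out=0, reg = 0xBE5AD5
clock 3: out=1, reg = 0xDF2D6A
clock 4: out=0, reg = 0xEF96B5
clock 5: out=1, reg = 0xF7CB5A
clock 6: out=0, reg = 0x7BE5AD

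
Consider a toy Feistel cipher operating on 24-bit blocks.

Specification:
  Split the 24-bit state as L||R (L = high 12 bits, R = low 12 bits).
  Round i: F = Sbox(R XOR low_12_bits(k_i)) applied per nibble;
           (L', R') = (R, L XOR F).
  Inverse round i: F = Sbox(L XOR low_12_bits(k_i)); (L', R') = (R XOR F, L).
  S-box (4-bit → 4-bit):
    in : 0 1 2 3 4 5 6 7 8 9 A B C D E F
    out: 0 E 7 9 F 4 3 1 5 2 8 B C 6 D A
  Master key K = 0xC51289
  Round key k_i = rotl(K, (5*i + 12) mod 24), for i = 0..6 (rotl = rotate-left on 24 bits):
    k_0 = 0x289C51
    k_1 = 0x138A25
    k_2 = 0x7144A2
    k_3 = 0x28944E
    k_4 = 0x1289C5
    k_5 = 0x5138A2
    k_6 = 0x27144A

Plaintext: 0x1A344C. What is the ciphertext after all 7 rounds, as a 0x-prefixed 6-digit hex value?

0x328A47

s_0 = plaintext = 0x1A344C
s_1 = Round(s_0, k_0) = 0x44C445
s_2 = Round(s_1, k_1) = 0x44597C
s_3 = Round(s_2, k_2) = 0x97C228
s_4 = Round(s_3, k_3) = 0x228A4F
s_5 = Round(s_4, k_4) = 0xA4FB70
s_6 = Round(s_5, k_5) = 0xB70328
s_7 = Round(s_6, k_6) = 0x328A47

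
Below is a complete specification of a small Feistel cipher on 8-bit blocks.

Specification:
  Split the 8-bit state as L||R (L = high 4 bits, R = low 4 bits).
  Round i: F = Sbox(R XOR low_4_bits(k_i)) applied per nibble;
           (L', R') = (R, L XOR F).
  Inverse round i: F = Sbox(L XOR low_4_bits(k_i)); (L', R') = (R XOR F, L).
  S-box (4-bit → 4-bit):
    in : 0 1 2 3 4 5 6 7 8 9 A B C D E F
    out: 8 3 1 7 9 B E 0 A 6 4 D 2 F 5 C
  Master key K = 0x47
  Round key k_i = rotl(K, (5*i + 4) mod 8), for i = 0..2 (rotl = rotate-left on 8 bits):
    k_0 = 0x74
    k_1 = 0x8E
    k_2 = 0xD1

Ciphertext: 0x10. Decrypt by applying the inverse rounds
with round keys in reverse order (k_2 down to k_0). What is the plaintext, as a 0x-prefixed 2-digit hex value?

s_0 = ciphertext = 0x10
s_1 = InvRound(s_0, k_2) = 0x81
s_2 = InvRound(s_1, k_1) = 0xF8
s_3 = InvRound(s_2, k_0) = 0x5F

0x5F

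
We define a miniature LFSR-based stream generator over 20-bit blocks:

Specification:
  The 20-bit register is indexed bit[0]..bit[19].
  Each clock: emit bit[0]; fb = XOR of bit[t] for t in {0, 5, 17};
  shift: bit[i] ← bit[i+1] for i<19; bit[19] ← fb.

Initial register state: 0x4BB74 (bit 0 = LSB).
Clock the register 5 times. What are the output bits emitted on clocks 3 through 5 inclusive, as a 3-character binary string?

reg_0 = 0x4BB74
clock 1: out=0, reg = 0xA5DBA
clock 2: out=0, reg = 0x52EDD
clock 3: out=1, reg = 0xA976E
clock 4: out=0, reg = 0x54BB7
clock 5: out=1, reg = 0x2A5DB

101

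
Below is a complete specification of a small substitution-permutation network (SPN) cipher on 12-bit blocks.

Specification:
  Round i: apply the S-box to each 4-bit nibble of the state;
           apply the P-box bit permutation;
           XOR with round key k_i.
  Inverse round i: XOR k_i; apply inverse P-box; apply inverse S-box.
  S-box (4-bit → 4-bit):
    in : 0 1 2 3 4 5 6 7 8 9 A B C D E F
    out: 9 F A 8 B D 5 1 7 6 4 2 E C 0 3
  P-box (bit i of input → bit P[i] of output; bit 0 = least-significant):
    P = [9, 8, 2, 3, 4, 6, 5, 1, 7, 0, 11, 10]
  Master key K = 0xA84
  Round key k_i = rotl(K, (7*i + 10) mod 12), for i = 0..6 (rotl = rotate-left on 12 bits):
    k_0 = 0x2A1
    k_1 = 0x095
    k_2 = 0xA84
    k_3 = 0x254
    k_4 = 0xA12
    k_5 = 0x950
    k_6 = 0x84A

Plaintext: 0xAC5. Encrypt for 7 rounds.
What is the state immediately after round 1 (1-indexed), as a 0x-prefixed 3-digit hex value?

0x8CF

s_0 = plaintext = 0xAC5
s_1 = Round(s_0, k_0) = 0x8CF
s_2 = Round(s_1, k_1) = 0xB76
s_3 = Round(s_2, k_2) = 0x891
s_4 = Round(s_3, k_3) = 0x9B9
s_5 = Round(s_4, k_4) = 0x357
s_6 = Round(s_5, k_5) = 0xF62
s_7 = Round(s_6, k_6) = 0x9F3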